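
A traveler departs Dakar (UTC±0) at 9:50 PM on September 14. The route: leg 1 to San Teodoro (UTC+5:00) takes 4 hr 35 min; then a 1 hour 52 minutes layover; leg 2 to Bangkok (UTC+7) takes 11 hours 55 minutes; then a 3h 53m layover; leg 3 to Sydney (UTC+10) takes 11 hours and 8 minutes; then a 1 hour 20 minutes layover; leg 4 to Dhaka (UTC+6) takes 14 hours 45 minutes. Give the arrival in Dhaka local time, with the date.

Dakar is at UTC+0, so departure is already 9:50 PM UTC on Sep 14.
Add 4 hours and 35 minutes leg 1 → 2:25 AM UTC (Sep 15).
Add 1 hour 52 minutes layover in San Teodoro → 4:17 AM UTC.
Add 11 hours and 55 minutes leg 2 → 4:12 PM UTC.
Add 3 hours and 53 minutes layover in Bangkok → 8:05 PM UTC.
Add 11 hours 8 minutes leg 3 → 7:13 AM UTC (Sep 16).
Add 1 hour and 20 minutes layover in Sydney → 8:33 AM UTC.
Add 14 hours and 45 minutes leg 4 → 11:18 PM UTC.
Dhaka is UTC+6:00, so local arrival = 11:18 PM + 6:00 = 5:18 AM on Sep 17.

5:18 AM on September 17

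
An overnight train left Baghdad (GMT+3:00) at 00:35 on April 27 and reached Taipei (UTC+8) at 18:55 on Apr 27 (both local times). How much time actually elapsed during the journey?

13 hours 20 minutes

Departure in UTC: 00:35 − 3:00 = 21:35 on Apr 26.
Arrival in UTC: 18:55 − 8:00 = 10:55 on Apr 27.
Elapsed = 10:55 − 21:35 (+1 day) = 13 hours 20 minutes.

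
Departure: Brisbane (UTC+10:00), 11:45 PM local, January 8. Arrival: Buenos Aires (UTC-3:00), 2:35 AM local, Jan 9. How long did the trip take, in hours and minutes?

Buenos Aires is 13:00 behind Brisbane.
Clock-face elapsed time (ignoring zones) is 2 hours 50 minutes.
Actual elapsed = 2 hours 50 minutes + 13:00 = 15 hours 50 minutes.

15 hours 50 minutes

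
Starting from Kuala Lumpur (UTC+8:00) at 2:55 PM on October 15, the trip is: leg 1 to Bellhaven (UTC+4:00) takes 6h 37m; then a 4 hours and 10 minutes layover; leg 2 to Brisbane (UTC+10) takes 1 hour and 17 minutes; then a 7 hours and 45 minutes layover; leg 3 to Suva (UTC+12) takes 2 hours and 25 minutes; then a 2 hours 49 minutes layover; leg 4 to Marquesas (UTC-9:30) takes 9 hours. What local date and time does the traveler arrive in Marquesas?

Convert departure to UTC: 2:55 PM − 8:00 = 6:55 AM UTC on Oct 15.
Add 6 hours and 37 minutes leg 1 → 1:32 PM UTC.
Add 4 hours and 10 minutes layover in Bellhaven → 5:42 PM UTC.
Add 1 hour and 17 minutes leg 2 → 6:59 PM UTC.
Add 7 hours and 45 minutes layover in Brisbane → 2:44 AM UTC (Oct 16).
Add 2 hours and 25 minutes leg 3 → 5:09 AM UTC.
Add 2 hours and 49 minutes layover in Suva → 7:58 AM UTC.
Add 9 hours leg 4 → 4:58 PM UTC.
Marquesas is UTC−9:30, so local arrival = 4:58 PM − 9:30 = 7:28 AM on Oct 16.

7:28 AM on October 16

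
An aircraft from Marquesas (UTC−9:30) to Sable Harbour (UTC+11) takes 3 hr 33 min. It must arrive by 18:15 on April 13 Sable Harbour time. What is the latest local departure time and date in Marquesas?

Target arrival in UTC: 18:15 − 11:00 = 07:15 on Apr 13.
Subtract 3 hours and 33 minutes → departure 03:42 UTC on Apr 13.
Marquesas is UTC−9:30: 03:42 − 9:30 = 18:12 on Apr 12.

18:12 on April 12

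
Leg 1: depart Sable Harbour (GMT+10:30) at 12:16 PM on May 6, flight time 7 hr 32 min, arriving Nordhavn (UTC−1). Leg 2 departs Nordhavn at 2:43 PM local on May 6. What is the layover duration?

6 hours 25 minutes

Convert departure to UTC: 12:16 PM − 10:30 = 1:46 AM UTC on May 6.
Add 7 hours and 32 minutes flight time → 9:18 AM UTC.
Nordhavn is UTC−1:00, so local arrival = 9:18 AM − 1:00 = 8:18 AM on May 6.
Layover = 2:43 PM − 8:18 AM = 6 hours 25 minutes.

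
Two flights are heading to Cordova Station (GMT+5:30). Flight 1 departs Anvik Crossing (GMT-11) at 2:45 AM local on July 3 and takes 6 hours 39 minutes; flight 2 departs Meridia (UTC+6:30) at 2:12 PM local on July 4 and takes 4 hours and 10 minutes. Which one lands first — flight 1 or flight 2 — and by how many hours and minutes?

Flight 1 in UTC: 2:45 AM + 11:00 = 1:45 PM on Jul 3.
+6 hours 39 minutes → arrive 8:24 PM UTC on Jul 3.
Flight 2 in UTC: 2:12 PM − 6:30 = 7:42 AM on Jul 4.
+4 hours 10 minutes → arrive 11:52 AM UTC on Jul 4.
Flight 1 lands earlier by 15 hours 28 minutes.

the first, by 15 hours 28 minutes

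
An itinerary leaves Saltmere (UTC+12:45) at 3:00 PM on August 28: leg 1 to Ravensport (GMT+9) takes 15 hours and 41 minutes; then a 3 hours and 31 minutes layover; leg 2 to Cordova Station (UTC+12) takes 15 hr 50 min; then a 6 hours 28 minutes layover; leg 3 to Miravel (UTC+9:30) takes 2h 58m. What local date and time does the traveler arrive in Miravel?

Convert departure to UTC: 3:00 PM − 12:45 = 2:15 AM UTC on Aug 28.
Add 15 hours 41 minutes leg 1 → 5:56 PM UTC.
Add 3 hours 31 minutes layover in Ravensport → 9:27 PM UTC.
Add 15 hours 50 minutes leg 2 → 1:17 PM UTC (Aug 29).
Add 6 hours 28 minutes layover in Cordova Station → 7:45 PM UTC.
Add 2 hours and 58 minutes leg 3 → 10:43 PM UTC.
Miravel is UTC+9:30, so local arrival = 10:43 PM + 9:30 = 8:13 AM on Aug 30.

8:13 AM on August 30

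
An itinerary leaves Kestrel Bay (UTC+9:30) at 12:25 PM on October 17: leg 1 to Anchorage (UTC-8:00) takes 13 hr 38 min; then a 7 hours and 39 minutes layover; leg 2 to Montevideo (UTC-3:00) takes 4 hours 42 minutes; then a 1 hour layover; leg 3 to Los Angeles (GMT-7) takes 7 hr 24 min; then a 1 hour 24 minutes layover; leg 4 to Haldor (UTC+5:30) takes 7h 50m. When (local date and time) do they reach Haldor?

Convert departure to UTC: 12:25 PM − 9:30 = 2:55 AM UTC on Oct 17.
Add 13 hours and 38 minutes leg 1 → 4:33 PM UTC.
Add 7 hours and 39 minutes layover in Anchorage → 12:12 AM UTC (Oct 18).
Add 4 hours and 42 minutes leg 2 → 4:54 AM UTC.
Add 1 hour layover in Montevideo → 5:54 AM UTC.
Add 7 hours and 24 minutes leg 3 → 1:18 PM UTC.
Add 1 hour and 24 minutes layover in Los Angeles → 2:42 PM UTC.
Add 7 hours 50 minutes leg 4 → 10:32 PM UTC.
Haldor is UTC+5:30, so local arrival = 10:32 PM + 5:30 = 4:02 AM on Oct 19.

4:02 AM on October 19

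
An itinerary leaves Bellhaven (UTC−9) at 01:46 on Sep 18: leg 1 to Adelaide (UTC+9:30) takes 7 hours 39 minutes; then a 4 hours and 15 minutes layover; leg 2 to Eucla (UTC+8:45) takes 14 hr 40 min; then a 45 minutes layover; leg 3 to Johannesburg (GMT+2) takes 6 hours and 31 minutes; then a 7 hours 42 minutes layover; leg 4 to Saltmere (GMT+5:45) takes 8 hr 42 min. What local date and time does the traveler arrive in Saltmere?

18:45 on Sep 20

Convert departure to UTC: 01:46 + 9:00 = 10:46 UTC on Sep 18.
Add 7 hours 39 minutes leg 1 → 18:25 UTC.
Add 4 hours and 15 minutes layover in Adelaide → 22:40 UTC.
Add 14 hours and 40 minutes leg 2 → 13:20 UTC (Sep 19).
Add 45 minutes layover in Eucla → 14:05 UTC.
Add 6 hours 31 minutes leg 3 → 20:36 UTC.
Add 7 hours 42 minutes layover in Johannesburg → 04:18 UTC (Sep 20).
Add 8 hours 42 minutes leg 4 → 13:00 UTC.
Saltmere is UTC+5:45, so local arrival = 13:00 + 5:45 = 18:45 on Sep 20.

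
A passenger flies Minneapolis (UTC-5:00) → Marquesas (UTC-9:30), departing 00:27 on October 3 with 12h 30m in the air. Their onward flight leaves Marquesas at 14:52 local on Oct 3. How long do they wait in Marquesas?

Convert departure to UTC: 00:27 + 5:00 = 05:27 UTC on Oct 3.
Add 12 hours and 30 minutes flight time → 17:57 UTC.
Marquesas is UTC−9:30, so local arrival = 17:57 − 9:30 = 08:27 on Oct 3.
Layover = 14:52 − 08:27 = 6 hours 25 minutes.

6 hours 25 minutes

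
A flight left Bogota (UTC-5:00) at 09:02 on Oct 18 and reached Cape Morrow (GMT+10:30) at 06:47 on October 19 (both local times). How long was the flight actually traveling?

6 hours 15 minutes

Departure in UTC: 09:02 + 5:00 = 14:02 on Oct 18.
Arrival in UTC: 06:47 − 10:30 = 20:17 on Oct 18.
Elapsed = 20:17 − 14:02 = 6 hours 15 minutes.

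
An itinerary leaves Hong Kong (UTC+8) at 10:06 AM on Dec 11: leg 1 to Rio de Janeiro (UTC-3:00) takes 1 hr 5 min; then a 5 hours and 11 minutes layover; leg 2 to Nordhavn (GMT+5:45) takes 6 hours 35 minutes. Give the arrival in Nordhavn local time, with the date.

8:42 PM on Dec 11

Convert departure to UTC: 10:06 AM − 8:00 = 2:06 AM UTC on Dec 11.
Add 1 hour and 5 minutes leg 1 → 3:11 AM UTC.
Add 5 hours 11 minutes layover in Rio de Janeiro → 8:22 AM UTC.
Add 6 hours and 35 minutes leg 2 → 2:57 PM UTC.
Nordhavn is UTC+5:45, so local arrival = 2:57 PM + 5:45 = 8:42 PM on Dec 11.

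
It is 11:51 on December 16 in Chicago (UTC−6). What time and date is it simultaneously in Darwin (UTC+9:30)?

03:21 on Dec 17

Darwin is 15:30 ahead of Chicago.
Shift by the zone difference: 11:51 + 15:30 = 03:21 on Dec 17 in Darwin.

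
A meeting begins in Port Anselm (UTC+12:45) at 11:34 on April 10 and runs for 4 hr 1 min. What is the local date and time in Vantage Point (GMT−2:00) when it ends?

00:50 on Apr 10

Convert start to UTC: 11:34 − 12:45 = 22:49 UTC on Apr 9.
Add 4 hours and 1 minute duration → 02:50 UTC (Apr 10).
Vantage Point is UTC−2:00, so local end time = 02:50 − 2:00 = 00:50 on Apr 10.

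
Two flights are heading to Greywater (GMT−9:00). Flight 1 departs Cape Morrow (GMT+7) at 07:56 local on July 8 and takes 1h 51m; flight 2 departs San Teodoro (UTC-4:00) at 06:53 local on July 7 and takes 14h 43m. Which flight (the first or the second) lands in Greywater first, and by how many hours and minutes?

the second, by 1 hour 11 minutes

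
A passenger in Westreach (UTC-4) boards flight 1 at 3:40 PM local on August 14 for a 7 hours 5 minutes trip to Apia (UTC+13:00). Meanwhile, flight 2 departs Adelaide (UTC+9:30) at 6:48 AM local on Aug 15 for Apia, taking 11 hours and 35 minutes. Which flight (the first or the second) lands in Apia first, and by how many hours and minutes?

Flight 1 in UTC: 3:40 PM + 4:00 = 7:40 PM on Aug 14.
+7 hours 5 minutes → arrive 2:45 AM UTC on Aug 15.
Flight 2 in UTC: 6:48 AM − 9:30 = 9:18 PM on Aug 14.
+11 hours 35 minutes → arrive 8:53 AM UTC on Aug 15.
Flight 1 lands earlier by 6 hours 8 minutes.

the first, by 6 hours 8 minutes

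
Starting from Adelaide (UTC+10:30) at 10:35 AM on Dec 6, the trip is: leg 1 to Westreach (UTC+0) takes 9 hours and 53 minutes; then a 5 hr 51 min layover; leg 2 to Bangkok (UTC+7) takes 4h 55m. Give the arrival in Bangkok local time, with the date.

Convert departure to UTC: 10:35 AM − 10:30 = 12:05 AM UTC on Dec 6.
Add 9 hours and 53 minutes leg 1 → 9:58 AM UTC.
Add 5 hours 51 minutes layover in Westreach → 3:49 PM UTC.
Add 4 hours 55 minutes leg 2 → 8:44 PM UTC.
Bangkok is UTC+7:00, so local arrival = 8:44 PM + 7:00 = 3:44 AM on Dec 7.

3:44 AM on December 7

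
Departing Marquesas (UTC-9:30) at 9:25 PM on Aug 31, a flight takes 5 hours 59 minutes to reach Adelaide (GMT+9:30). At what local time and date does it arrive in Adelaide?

10:24 PM on September 1

Convert departure to UTC: 9:25 PM + 9:30 = 6:55 AM UTC on Sep 1.
Add 5 hours and 59 minutes travel time → 12:54 PM UTC.
Adelaide is UTC+9:30, so local arrival = 12:54 PM + 9:30 = 10:24 PM on Sep 1.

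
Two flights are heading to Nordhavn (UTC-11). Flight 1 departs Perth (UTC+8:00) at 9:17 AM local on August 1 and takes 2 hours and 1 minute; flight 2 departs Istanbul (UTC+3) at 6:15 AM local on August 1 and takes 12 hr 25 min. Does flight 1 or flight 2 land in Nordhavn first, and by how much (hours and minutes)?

Flight 1 in UTC: 9:17 AM − 8:00 = 1:17 AM on Aug 1.
+2 hours 1 minute → arrive 3:18 AM UTC on Aug 1.
Flight 2 in UTC: 6:15 AM − 3:00 = 3:15 AM on Aug 1.
+12 hours and 25 minutes → arrive 3:40 PM UTC on Aug 1.
Flight 1 lands earlier by 12 hours 22 minutes.

the first, by 12 hours 22 minutes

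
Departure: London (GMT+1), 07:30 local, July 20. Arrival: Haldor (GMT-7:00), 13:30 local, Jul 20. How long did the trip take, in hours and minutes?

14 hours

Departure in UTC: 07:30 − 1:00 = 06:30 on Jul 20.
Arrival in UTC: 13:30 + 7:00 = 20:30 on Jul 20.
Elapsed = 20:30 − 06:30 = 14 hours.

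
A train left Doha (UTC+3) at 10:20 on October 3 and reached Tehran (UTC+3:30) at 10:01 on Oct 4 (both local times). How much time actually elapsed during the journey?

Tehran is 0:30 ahead of Doha.
Clock-face elapsed time (ignoring zones) is 23 hours 41 minutes.
Actual elapsed = 23 hours 41 minutes − 0:30 = 23 hours 11 minutes.

23 hours 11 minutes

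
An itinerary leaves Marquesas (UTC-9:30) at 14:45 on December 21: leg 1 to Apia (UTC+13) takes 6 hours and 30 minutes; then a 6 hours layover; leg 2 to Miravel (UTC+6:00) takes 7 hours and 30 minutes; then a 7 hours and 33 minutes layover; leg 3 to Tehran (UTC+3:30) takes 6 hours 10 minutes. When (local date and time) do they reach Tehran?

Convert departure to UTC: 14:45 + 9:30 = 00:15 UTC on Dec 22.
Add 6 hours 30 minutes leg 1 → 06:45 UTC.
Add 6 hours layover in Apia → 12:45 UTC.
Add 7 hours 30 minutes leg 2 → 20:15 UTC.
Add 7 hours and 33 minutes layover in Miravel → 03:48 UTC (Dec 23).
Add 6 hours 10 minutes leg 3 → 09:58 UTC.
Tehran is UTC+3:30, so local arrival = 09:58 + 3:30 = 13:28 on Dec 23.

13:28 on December 23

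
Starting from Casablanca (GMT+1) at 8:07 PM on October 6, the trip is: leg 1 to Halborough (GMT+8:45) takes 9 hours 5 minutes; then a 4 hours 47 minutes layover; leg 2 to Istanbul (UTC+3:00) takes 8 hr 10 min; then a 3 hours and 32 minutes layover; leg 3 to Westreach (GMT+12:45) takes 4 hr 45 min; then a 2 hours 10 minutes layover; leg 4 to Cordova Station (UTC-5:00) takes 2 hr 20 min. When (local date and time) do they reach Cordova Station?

12:56 AM on October 8

Convert departure to UTC: 8:07 PM − 1:00 = 7:07 PM UTC on Oct 6.
Add 9 hours and 5 minutes leg 1 → 4:12 AM UTC (Oct 7).
Add 4 hours and 47 minutes layover in Halborough → 8:59 AM UTC.
Add 8 hours and 10 minutes leg 2 → 5:09 PM UTC.
Add 3 hours 32 minutes layover in Istanbul → 8:41 PM UTC.
Add 4 hours 45 minutes leg 3 → 1:26 AM UTC (Oct 8).
Add 2 hours 10 minutes layover in Westreach → 3:36 AM UTC.
Add 2 hours 20 minutes leg 4 → 5:56 AM UTC.
Cordova Station is UTC−5:00, so local arrival = 5:56 AM − 5:00 = 12:56 AM on Oct 8.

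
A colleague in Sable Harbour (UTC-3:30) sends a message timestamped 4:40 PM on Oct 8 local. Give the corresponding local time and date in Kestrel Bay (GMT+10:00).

6:10 AM on Oct 9

Kestrel Bay is 13:30 ahead of Sable Harbour.
Shift by the zone difference: 4:40 PM + 13:30 = 6:10 AM on Oct 9 in Kestrel Bay.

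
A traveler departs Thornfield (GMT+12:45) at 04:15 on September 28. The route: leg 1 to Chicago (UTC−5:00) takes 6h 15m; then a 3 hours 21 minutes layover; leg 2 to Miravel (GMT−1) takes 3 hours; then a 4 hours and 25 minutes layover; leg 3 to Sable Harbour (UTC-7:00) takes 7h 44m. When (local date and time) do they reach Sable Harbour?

09:15 on September 28

Convert departure to UTC: 04:15 − 12:45 = 15:30 UTC on Sep 27.
Add 6 hours 15 minutes leg 1 → 21:45 UTC.
Add 3 hours 21 minutes layover in Chicago → 01:06 UTC (Sep 28).
Add 3 hours leg 2 → 04:06 UTC.
Add 4 hours 25 minutes layover in Miravel → 08:31 UTC.
Add 7 hours 44 minutes leg 3 → 16:15 UTC.
Sable Harbour is UTC−7:00, so local arrival = 16:15 − 7:00 = 09:15 on Sep 28.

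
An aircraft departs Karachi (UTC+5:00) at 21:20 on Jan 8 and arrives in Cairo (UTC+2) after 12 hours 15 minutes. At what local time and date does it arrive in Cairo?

06:35 on Jan 9

Convert departure to UTC: 21:20 − 5:00 = 16:20 UTC on Jan 8.
Add 12 hours and 15 minutes travel time → 04:35 UTC (Jan 9).
Cairo is UTC+2:00, so local arrival = 04:35 + 2:00 = 06:35 on Jan 9.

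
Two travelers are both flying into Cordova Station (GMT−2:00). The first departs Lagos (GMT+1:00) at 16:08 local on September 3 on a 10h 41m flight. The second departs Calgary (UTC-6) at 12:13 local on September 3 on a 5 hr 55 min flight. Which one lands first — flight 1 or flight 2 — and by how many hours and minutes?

the second, by 1 hour 41 minutes

Flight 1 in UTC: 16:08 − 1:00 = 15:08 on Sep 3.
+10 hours 41 minutes → arrive 01:49 UTC on Sep 4.
Flight 2 in UTC: 12:13 + 6:00 = 18:13 on Sep 3.
+5 hours and 55 minutes → arrive 00:08 UTC on Sep 4.
Flight 2 lands earlier by 1 hour 41 minutes.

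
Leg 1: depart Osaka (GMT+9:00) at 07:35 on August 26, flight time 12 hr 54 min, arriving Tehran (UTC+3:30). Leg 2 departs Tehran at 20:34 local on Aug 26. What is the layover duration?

Convert departure to UTC: 07:35 − 9:00 = 22:35 UTC on Aug 25.
Add 12 hours and 54 minutes flight time → 11:29 UTC (Aug 26).
Tehran is UTC+3:30, so local arrival = 11:29 + 3:30 = 14:59 on Aug 26.
Layover = 20:34 − 14:59 = 5 hours 35 minutes.

5 hours 35 minutes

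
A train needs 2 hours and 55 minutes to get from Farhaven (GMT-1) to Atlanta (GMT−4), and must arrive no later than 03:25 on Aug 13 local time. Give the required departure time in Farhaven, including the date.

Target arrival in UTC: 03:25 + 4:00 = 07:25 on Aug 13.
Subtract 2 hours and 55 minutes → departure 04:30 UTC on Aug 13.
Farhaven is UTC−1:00: 04:30 − 1:00 = 03:30 on Aug 13.

03:30 on August 13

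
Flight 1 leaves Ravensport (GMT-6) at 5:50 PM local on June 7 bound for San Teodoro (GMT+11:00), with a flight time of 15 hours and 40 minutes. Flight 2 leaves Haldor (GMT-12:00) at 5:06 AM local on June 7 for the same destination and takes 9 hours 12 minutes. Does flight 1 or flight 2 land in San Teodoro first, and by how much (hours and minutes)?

Flight 1 in UTC: 5:50 PM + 6:00 = 11:50 PM on Jun 7.
+15 hours 40 minutes → arrive 3:30 PM UTC on Jun 8.
Flight 2 in UTC: 5:06 AM + 12:00 = 5:06 PM on Jun 7.
+9 hours 12 minutes → arrive 2:18 AM UTC on Jun 8.
Flight 2 lands earlier by 13 hours 12 minutes.

the second, by 13 hours 12 minutes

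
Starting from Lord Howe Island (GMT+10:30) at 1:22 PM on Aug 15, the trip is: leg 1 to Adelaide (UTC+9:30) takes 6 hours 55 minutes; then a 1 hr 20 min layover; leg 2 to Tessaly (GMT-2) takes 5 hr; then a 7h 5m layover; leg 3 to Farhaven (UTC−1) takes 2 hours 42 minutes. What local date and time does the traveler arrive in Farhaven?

Convert departure to UTC: 1:22 PM − 10:30 = 2:52 AM UTC on Aug 15.
Add 6 hours and 55 minutes leg 1 → 9:47 AM UTC.
Add 1 hour 20 minutes layover in Adelaide → 11:07 AM UTC.
Add 5 hours leg 2 → 4:07 PM UTC.
Add 7 hours 5 minutes layover in Tessaly → 11:12 PM UTC.
Add 2 hours and 42 minutes leg 3 → 1:54 AM UTC (Aug 16).
Farhaven is UTC−1:00, so local arrival = 1:54 AM − 1:00 = 12:54 AM on Aug 16.

12:54 AM on August 16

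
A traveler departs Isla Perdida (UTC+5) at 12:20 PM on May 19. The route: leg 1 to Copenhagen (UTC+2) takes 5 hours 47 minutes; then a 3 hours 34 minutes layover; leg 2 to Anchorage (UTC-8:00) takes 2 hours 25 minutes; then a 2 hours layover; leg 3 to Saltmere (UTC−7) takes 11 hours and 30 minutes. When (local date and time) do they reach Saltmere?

1:36 AM on May 20

Convert departure to UTC: 12:20 PM − 5:00 = 7:20 AM UTC on May 19.
Add 5 hours and 47 minutes leg 1 → 1:07 PM UTC.
Add 3 hours 34 minutes layover in Copenhagen → 4:41 PM UTC.
Add 2 hours 25 minutes leg 2 → 7:06 PM UTC.
Add 2 hours layover in Anchorage → 9:06 PM UTC.
Add 11 hours 30 minutes leg 3 → 8:36 AM UTC (May 20).
Saltmere is UTC−7:00, so local arrival = 8:36 AM − 7:00 = 1:36 AM on May 20.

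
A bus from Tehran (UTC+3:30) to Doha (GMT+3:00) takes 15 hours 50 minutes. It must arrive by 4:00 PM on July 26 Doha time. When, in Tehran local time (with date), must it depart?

12:40 AM on July 26

Target arrival in UTC: 4:00 PM − 3:00 = 1:00 PM on Jul 26.
Subtract 15 hours and 50 minutes → departure 9:10 PM UTC on Jul 25.
Tehran is UTC+3:30: 9:10 PM + 3:30 = 12:40 AM on Jul 26.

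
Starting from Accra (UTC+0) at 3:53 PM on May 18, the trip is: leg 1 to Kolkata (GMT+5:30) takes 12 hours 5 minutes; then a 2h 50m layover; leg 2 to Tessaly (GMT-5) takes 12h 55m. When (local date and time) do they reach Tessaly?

2:43 PM on May 19

Accra is at UTC+0, so departure is already 3:53 PM UTC on May 18.
Add 12 hours and 5 minutes leg 1 → 3:58 AM UTC (May 19).
Add 2 hours and 50 minutes layover in Kolkata → 6:48 AM UTC.
Add 12 hours and 55 minutes leg 2 → 7:43 PM UTC.
Tessaly is UTC−5:00, so local arrival = 7:43 PM − 5:00 = 2:43 PM on May 19.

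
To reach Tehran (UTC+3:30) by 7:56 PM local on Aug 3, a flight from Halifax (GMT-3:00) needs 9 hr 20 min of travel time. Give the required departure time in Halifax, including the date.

Target arrival in UTC: 7:56 PM − 3:30 = 4:26 PM on Aug 3.
Subtract 9 hours 20 minutes → departure 7:06 AM UTC on Aug 3.
Halifax is UTC−3:00: 7:06 AM − 3:00 = 4:06 AM on Aug 3.

4:06 AM on August 3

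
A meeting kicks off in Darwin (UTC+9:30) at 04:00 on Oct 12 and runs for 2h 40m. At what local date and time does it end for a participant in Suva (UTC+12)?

Convert start to UTC: 04:00 − 9:30 = 18:30 UTC on Oct 11.
Add 2 hours 40 minutes duration → 21:10 UTC.
Suva is UTC+12:00, so local end time = 21:10 + 12:00 = 09:10 on Oct 12.

09:10 on October 12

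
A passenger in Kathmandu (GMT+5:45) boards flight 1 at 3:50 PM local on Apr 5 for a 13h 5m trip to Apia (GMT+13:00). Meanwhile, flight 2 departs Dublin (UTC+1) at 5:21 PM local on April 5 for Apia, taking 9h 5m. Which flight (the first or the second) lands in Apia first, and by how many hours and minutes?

Flight 1 in UTC: 3:50 PM − 5:45 = 10:05 AM on Apr 5.
+13 hours and 5 minutes → arrive 11:10 PM UTC on Apr 5.
Flight 2 in UTC: 5:21 PM − 1:00 = 4:21 PM on Apr 5.
+9 hours and 5 minutes → arrive 1:26 AM UTC on Apr 6.
Flight 1 lands earlier by 2 hours 16 minutes.

the first, by 2 hours 16 minutes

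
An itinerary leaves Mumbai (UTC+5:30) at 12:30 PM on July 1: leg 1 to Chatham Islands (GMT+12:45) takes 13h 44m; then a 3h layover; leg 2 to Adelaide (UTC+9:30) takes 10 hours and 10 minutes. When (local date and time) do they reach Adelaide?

Convert departure to UTC: 12:30 PM − 5:30 = 7:00 AM UTC on Jul 1.
Add 13 hours and 44 minutes leg 1 → 8:44 PM UTC.
Add 3 hours layover in Chatham Islands → 11:44 PM UTC.
Add 10 hours 10 minutes leg 2 → 9:54 AM UTC (Jul 2).
Adelaide is UTC+9:30, so local arrival = 9:54 AM + 9:30 = 7:24 PM on Jul 2.

7:24 PM on July 2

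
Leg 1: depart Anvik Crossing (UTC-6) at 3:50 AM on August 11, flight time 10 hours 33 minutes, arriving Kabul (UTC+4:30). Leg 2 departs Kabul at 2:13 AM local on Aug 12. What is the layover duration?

Convert departure to UTC: 3:50 AM + 6:00 = 9:50 AM UTC on Aug 11.
Add 10 hours and 33 minutes flight time → 8:23 PM UTC.
Kabul is UTC+4:30, so local arrival = 8:23 PM + 4:30 = 12:53 AM on Aug 12.
Layover = 2:13 AM − 12:53 AM = 1 hour 20 minutes.

1 hour 20 minutes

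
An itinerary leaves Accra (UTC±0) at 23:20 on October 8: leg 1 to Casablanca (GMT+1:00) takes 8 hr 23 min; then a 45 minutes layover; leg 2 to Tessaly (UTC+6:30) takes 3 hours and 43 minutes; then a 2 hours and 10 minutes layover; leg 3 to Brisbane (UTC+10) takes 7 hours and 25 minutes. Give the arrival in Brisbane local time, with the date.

Accra is at UTC+0, so departure is already 23:20 UTC on Oct 8.
Add 8 hours and 23 minutes leg 1 → 07:43 UTC (Oct 9).
Add 45 minutes layover in Casablanca → 08:28 UTC.
Add 3 hours and 43 minutes leg 2 → 12:11 UTC.
Add 2 hours 10 minutes layover in Tessaly → 14:21 UTC.
Add 7 hours and 25 minutes leg 3 → 21:46 UTC.
Brisbane is UTC+10:00, so local arrival = 21:46 + 10:00 = 07:46 on Oct 10.

07:46 on October 10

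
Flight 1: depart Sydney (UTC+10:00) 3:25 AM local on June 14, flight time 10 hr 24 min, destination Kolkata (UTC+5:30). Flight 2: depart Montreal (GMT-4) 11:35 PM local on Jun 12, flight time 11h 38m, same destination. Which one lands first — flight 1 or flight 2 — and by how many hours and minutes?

Flight 1 in UTC: 3:25 AM − 10:00 = 5:25 PM on Jun 13.
+10 hours 24 minutes → arrive 3:49 AM UTC on Jun 14.
Flight 2 in UTC: 11:35 PM + 4:00 = 3:35 AM on Jun 13.
+11 hours 38 minutes → arrive 3:13 PM UTC on Jun 13.
Flight 2 lands earlier by 12 hours 36 minutes.

the second, by 12 hours 36 minutes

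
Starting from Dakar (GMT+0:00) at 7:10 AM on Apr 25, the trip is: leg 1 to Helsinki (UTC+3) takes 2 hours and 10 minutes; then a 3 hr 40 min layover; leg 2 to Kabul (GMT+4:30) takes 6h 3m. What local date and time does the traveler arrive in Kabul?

11:33 PM on April 25

Dakar is at UTC+0, so departure is already 7:10 AM UTC on Apr 25.
Add 2 hours and 10 minutes leg 1 → 9:20 AM UTC.
Add 3 hours and 40 minutes layover in Helsinki → 1:00 PM UTC.
Add 6 hours and 3 minutes leg 2 → 7:03 PM UTC.
Kabul is UTC+4:30, so local arrival = 7:03 PM + 4:30 = 11:33 PM on Apr 25.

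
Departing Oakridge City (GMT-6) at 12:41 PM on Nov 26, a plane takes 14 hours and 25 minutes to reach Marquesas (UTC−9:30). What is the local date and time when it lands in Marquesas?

11:36 PM on November 26

Convert departure to UTC: 12:41 PM + 6:00 = 6:41 PM UTC on Nov 26.
Add 14 hours 25 minutes travel time → 9:06 AM UTC (Nov 27).
Marquesas is UTC−9:30, so local arrival = 9:06 AM − 9:30 = 11:36 PM on Nov 26.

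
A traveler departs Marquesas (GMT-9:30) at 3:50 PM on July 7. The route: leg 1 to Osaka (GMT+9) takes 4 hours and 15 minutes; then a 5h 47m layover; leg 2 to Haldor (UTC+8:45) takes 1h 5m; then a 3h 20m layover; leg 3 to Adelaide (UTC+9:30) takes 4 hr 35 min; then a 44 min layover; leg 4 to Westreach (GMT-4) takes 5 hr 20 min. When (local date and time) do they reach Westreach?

10:26 PM on July 8

Convert departure to UTC: 3:50 PM + 9:30 = 1:20 AM UTC on Jul 8.
Add 4 hours 15 minutes leg 1 → 5:35 AM UTC.
Add 5 hours and 47 minutes layover in Osaka → 11:22 AM UTC.
Add 1 hour 5 minutes leg 2 → 12:27 PM UTC.
Add 3 hours and 20 minutes layover in Haldor → 3:47 PM UTC.
Add 4 hours and 35 minutes leg 3 → 8:22 PM UTC.
Add 44 minutes layover in Adelaide → 9:06 PM UTC.
Add 5 hours 20 minutes leg 4 → 2:26 AM UTC (Jul 9).
Westreach is UTC−4:00, so local arrival = 2:26 AM − 4:00 = 10:26 PM on Jul 8.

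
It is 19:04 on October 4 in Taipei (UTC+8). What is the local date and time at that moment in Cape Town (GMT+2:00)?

13:04 on October 4

Cape Town is 6:00 behind Taipei.
Shift by the zone difference: 19:04 − 6:00 = 13:04 on Oct 4 in Cape Town.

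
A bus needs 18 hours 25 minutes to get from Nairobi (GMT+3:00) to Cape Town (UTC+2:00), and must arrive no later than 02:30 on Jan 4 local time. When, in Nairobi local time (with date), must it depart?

Target arrival in UTC: 02:30 − 2:00 = 00:30 on Jan 4.
Subtract 18 hours and 25 minutes → departure 06:05 UTC on Jan 3.
Nairobi is UTC+3:00: 06:05 + 3:00 = 09:05 on Jan 3.

09:05 on January 3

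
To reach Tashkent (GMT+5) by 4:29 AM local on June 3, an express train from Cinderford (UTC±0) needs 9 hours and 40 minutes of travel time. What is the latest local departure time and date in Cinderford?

Target arrival in UTC: 4:29 AM − 5:00 = 11:29 PM on Jun 2.
Subtract 9 hours and 40 minutes → departure 1:49 PM UTC on Jun 2.
Cinderford is UTC+0, so departure is 1:49 PM on Jun 2.

1:49 PM on June 2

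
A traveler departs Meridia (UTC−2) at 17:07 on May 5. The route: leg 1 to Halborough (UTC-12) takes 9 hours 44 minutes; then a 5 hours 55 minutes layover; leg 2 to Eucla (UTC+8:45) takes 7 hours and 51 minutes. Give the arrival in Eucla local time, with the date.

Convert departure to UTC: 17:07 + 2:00 = 19:07 UTC on May 5.
Add 9 hours 44 minutes leg 1 → 04:51 UTC (May 6).
Add 5 hours and 55 minutes layover in Halborough → 10:46 UTC.
Add 7 hours and 51 minutes leg 2 → 18:37 UTC.
Eucla is UTC+8:45, so local arrival = 18:37 + 8:45 = 03:22 on May 7.

03:22 on May 7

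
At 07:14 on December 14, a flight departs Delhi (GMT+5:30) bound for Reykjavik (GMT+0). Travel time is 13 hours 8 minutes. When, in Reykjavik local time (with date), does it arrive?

Convert departure to UTC: 07:14 − 5:30 = 01:44 UTC on Dec 14.
Add 13 hours and 8 minutes travel time → 14:52 UTC.
Reykjavik is UTC+0, so local arrival is the same: 14:52 on Dec 14.

14:52 on December 14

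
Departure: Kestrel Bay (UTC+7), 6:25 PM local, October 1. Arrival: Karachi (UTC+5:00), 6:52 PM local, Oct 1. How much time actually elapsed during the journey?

Departure in UTC: 6:25 PM − 7:00 = 11:25 AM on Oct 1.
Arrival in UTC: 6:52 PM − 5:00 = 1:52 PM on Oct 1.
Elapsed = 1:52 PM − 11:25 AM = 2 hours 27 minutes.

2 hours 27 minutes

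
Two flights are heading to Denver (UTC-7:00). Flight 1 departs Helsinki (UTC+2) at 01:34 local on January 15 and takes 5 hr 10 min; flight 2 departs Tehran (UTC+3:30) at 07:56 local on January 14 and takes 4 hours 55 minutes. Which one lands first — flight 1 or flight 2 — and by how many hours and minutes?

Flight 1 in UTC: 01:34 − 2:00 = 23:34 on Jan 14.
+5 hours and 10 minutes → arrive 04:44 UTC on Jan 15.
Flight 2 in UTC: 07:56 − 3:30 = 04:26 on Jan 14.
+4 hours and 55 minutes → arrive 09:21 UTC on Jan 14.
Flight 2 lands earlier by 19 hours 23 minutes.

the second, by 19 hours 23 minutes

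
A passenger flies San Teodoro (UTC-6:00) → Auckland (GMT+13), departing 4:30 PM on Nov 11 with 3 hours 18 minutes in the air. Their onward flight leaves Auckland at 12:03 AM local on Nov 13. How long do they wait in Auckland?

9 hours 15 minutes

Convert departure to UTC: 4:30 PM + 6:00 = 10:30 PM UTC on Nov 11.
Add 3 hours and 18 minutes flight time → 1:48 AM UTC (Nov 12).
Auckland is UTC+13:00, so local arrival = 1:48 AM + 13:00 = 2:48 PM on Nov 12.
Layover = 12:03 AM − 2:48 PM (+1 day) = 9 hours 15 minutes.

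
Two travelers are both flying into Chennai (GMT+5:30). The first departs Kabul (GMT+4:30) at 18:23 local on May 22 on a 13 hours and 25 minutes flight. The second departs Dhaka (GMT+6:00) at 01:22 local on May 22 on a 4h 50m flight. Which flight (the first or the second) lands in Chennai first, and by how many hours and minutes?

the second, by 27 hours 6 minutes

Flight 1 in UTC: 18:23 − 4:30 = 13:53 on May 22.
+13 hours and 25 minutes → arrive 03:18 UTC on May 23.
Flight 2 in UTC: 01:22 − 6:00 = 19:22 on May 21.
+4 hours 50 minutes → arrive 00:12 UTC on May 22.
Flight 2 lands earlier by 27 hours 6 minutes.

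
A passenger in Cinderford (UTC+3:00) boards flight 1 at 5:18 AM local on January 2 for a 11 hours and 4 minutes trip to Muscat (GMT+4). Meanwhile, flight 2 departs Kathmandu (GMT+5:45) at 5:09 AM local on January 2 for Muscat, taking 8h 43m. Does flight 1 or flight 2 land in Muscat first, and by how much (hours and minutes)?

the second, by 5 hours 15 minutes

Flight 1 in UTC: 5:18 AM − 3:00 = 2:18 AM on Jan 2.
+11 hours 4 minutes → arrive 1:22 PM UTC on Jan 2.
Flight 2 in UTC: 5:09 AM − 5:45 = 11:24 PM on Jan 1.
+8 hours and 43 minutes → arrive 8:07 AM UTC on Jan 2.
Flight 2 lands earlier by 5 hours 15 minutes.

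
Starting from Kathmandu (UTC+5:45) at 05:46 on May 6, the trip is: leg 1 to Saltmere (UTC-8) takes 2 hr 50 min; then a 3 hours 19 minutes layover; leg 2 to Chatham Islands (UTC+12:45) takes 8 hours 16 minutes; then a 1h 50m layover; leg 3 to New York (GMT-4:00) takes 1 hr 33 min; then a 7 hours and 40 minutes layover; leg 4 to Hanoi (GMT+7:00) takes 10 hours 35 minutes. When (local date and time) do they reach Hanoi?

Convert departure to UTC: 05:46 − 5:45 = 00:01 UTC on May 6.
Add 2 hours and 50 minutes leg 1 → 02:51 UTC.
Add 3 hours 19 minutes layover in Saltmere → 06:10 UTC.
Add 8 hours and 16 minutes leg 2 → 14:26 UTC.
Add 1 hour 50 minutes layover in Chatham Islands → 16:16 UTC.
Add 1 hour and 33 minutes leg 3 → 17:49 UTC.
Add 7 hours and 40 minutes layover in New York → 01:29 UTC (May 7).
Add 10 hours 35 minutes leg 4 → 12:04 UTC.
Hanoi is UTC+7:00, so local arrival = 12:04 + 7:00 = 19:04 on May 7.

19:04 on May 7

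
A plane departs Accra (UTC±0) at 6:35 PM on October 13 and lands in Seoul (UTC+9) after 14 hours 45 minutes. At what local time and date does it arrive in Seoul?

Seoul is 9:00 ahead of Accra.
After 14 hours 45 minutes it is 9:20 AM (Oct 14) in Accra.
Shift by the zone difference: 9:20 AM + 9:00 = 6:20 PM on Oct 14 in Seoul.

6:20 PM on Oct 14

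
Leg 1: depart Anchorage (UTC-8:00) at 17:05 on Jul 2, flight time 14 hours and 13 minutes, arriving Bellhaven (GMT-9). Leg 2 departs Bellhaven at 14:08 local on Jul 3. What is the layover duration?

Convert departure to UTC: 17:05 + 8:00 = 01:05 UTC on Jul 3.
Add 14 hours 13 minutes flight time → 15:18 UTC.
Bellhaven is UTC−9:00, so local arrival = 15:18 − 9:00 = 06:18 on Jul 3.
Layover = 14:08 − 06:18 = 7 hours 50 minutes.

7 hours 50 minutes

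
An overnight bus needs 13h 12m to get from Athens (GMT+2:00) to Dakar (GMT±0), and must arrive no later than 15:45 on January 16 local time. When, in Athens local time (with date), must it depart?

Target arrival is already UTC: 15:45 on Jan 16.
Subtract 13 hours 12 minutes → departure 02:33 UTC on Jan 16.
Athens is UTC+2:00: 02:33 + 2:00 = 04:33 on Jan 16.

04:33 on January 16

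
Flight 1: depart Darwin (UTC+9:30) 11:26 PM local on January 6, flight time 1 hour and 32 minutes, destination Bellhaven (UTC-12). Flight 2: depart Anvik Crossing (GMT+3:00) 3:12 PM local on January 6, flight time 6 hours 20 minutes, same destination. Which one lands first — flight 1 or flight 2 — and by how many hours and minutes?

the first, by 3 hours 4 minutes

Flight 1 in UTC: 11:26 PM − 9:30 = 1:56 PM on Jan 6.
+1 hour 32 minutes → arrive 3:28 PM UTC on Jan 6.
Flight 2 in UTC: 3:12 PM − 3:00 = 12:12 PM on Jan 6.
+6 hours 20 minutes → arrive 6:32 PM UTC on Jan 6.
Flight 1 lands earlier by 3 hours 4 minutes.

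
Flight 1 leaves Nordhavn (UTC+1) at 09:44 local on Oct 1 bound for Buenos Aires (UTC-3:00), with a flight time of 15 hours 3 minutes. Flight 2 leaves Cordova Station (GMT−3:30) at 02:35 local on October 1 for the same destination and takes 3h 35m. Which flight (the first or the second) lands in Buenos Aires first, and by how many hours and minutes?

the second, by 14 hours 7 minutes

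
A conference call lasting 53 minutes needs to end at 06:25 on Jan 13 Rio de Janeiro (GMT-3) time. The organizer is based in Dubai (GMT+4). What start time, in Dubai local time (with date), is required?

Target end time in UTC: 06:25 + 3:00 = 09:25 on Jan 13.
Subtract 53 minutes → start 08:32 UTC on Jan 13.
Dubai is UTC+4:00: 08:32 + 4:00 = 12:32 on Jan 13.

12:32 on January 13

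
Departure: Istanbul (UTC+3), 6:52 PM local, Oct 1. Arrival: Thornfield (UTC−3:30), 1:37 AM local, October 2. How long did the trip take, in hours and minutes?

Thornfield is 6:30 behind Istanbul.
Clock-face elapsed time (ignoring zones) is 6 hours 45 minutes.
Actual elapsed = 6 hours 45 minutes + 6:30 = 13 hours 15 minutes.

13 hours 15 minutes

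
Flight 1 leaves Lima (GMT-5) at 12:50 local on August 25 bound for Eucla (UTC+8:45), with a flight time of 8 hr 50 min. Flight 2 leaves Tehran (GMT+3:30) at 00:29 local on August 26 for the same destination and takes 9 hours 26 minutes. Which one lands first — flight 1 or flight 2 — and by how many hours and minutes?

Flight 1 in UTC: 12:50 + 5:00 = 17:50 on Aug 25.
+8 hours and 50 minutes → arrive 02:40 UTC on Aug 26.
Flight 2 in UTC: 00:29 − 3:30 = 20:59 on Aug 25.
+9 hours and 26 minutes → arrive 06:25 UTC on Aug 26.
Flight 1 lands earlier by 3 hours 45 minutes.

the first, by 3 hours 45 minutes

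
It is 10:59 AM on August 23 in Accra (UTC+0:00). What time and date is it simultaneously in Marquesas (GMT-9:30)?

1:29 AM on August 23

Accra is UTC+0 so that is 10:59 AM UTC.
Marquesas is UTC−9:30: 10:59 AM − 9:30 = 1:29 AM on Aug 23.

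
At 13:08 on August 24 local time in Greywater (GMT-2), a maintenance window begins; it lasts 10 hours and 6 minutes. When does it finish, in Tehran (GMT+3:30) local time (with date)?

Tehran is 5:30 ahead of Greywater.
After 10 hours and 6 minutes it is 23:14 in Greywater.
Shift by the zone difference: 23:14 + 5:30 = 04:44 on Aug 25 in Tehran.

04:44 on August 25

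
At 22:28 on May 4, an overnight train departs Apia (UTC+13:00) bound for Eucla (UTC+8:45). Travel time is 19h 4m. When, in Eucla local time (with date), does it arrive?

Convert departure to UTC: 22:28 − 13:00 = 09:28 UTC on May 4.
Add 19 hours and 4 minutes travel time → 04:32 UTC (May 5).
Eucla is UTC+8:45, so local arrival = 04:32 + 8:45 = 13:17 on May 5.

13:17 on May 5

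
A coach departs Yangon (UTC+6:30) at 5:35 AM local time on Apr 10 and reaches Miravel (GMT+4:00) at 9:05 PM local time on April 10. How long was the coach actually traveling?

Miravel is 2:30 behind Yangon.
Clock-face elapsed time (ignoring zones) is 15 hours 30 minutes.
Actual elapsed = 15 hours 30 minutes + 2:30 = 18 hours.

18 hours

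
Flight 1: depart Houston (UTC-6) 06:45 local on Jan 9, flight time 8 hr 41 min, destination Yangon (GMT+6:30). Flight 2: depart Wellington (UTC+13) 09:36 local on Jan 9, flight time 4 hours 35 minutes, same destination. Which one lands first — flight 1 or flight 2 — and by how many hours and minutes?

Flight 1 in UTC: 06:45 + 6:00 = 12:45 on Jan 9.
+8 hours 41 minutes → arrive 21:26 UTC on Jan 9.
Flight 2 in UTC: 09:36 − 13:00 = 20:36 on Jan 8.
+4 hours 35 minutes → arrive 01:11 UTC on Jan 9.
Flight 2 lands earlier by 20 hours 15 minutes.

the second, by 20 hours 15 minutes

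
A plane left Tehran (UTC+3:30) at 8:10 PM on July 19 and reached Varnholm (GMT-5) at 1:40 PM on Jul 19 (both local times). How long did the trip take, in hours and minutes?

2 hours

Departure in UTC: 8:10 PM − 3:30 = 4:40 PM on Jul 19.
Arrival in UTC: 1:40 PM + 5:00 = 6:40 PM on Jul 19.
Elapsed = 6:40 PM − 4:40 PM = 2 hours.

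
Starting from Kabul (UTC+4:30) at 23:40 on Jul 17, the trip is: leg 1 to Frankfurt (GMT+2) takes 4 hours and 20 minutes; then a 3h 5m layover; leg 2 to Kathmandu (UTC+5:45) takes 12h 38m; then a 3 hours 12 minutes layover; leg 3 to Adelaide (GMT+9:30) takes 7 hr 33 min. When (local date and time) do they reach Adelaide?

Convert departure to UTC: 23:40 − 4:30 = 19:10 UTC on Jul 17.
Add 4 hours and 20 minutes leg 1 → 23:30 UTC.
Add 3 hours 5 minutes layover in Frankfurt → 02:35 UTC (Jul 18).
Add 12 hours 38 minutes leg 2 → 15:13 UTC.
Add 3 hours and 12 minutes layover in Kathmandu → 18:25 UTC.
Add 7 hours and 33 minutes leg 3 → 01:58 UTC (Jul 19).
Adelaide is UTC+9:30, so local arrival = 01:58 + 9:30 = 11:28 on Jul 19.

11:28 on Jul 19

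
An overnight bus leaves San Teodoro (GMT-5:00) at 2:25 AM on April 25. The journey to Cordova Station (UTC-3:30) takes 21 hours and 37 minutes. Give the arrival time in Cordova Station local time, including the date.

1:32 AM on April 26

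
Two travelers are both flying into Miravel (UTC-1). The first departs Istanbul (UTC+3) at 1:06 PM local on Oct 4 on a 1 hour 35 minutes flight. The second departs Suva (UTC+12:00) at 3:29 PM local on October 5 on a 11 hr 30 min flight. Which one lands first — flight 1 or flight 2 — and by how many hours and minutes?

the first, by 27 hours 18 minutes

Flight 1 in UTC: 1:06 PM − 3:00 = 10:06 AM on Oct 4.
+1 hour and 35 minutes → arrive 11:41 AM UTC on Oct 4.
Flight 2 in UTC: 3:29 PM − 12:00 = 3:29 AM on Oct 5.
+11 hours 30 minutes → arrive 2:59 PM UTC on Oct 5.
Flight 1 lands earlier by 27 hours 18 minutes.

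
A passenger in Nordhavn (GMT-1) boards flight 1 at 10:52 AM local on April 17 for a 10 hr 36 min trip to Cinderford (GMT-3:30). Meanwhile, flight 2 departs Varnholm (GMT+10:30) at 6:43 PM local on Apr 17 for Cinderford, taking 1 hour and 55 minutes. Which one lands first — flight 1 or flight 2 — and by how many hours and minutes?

the second, by 12 hours 20 minutes

Flight 1 in UTC: 10:52 AM + 1:00 = 11:52 AM on Apr 17.
+10 hours 36 minutes → arrive 10:28 PM UTC on Apr 17.
Flight 2 in UTC: 6:43 PM − 10:30 = 8:13 AM on Apr 17.
+1 hour and 55 minutes → arrive 10:08 AM UTC on Apr 17.
Flight 2 lands earlier by 12 hours 20 minutes.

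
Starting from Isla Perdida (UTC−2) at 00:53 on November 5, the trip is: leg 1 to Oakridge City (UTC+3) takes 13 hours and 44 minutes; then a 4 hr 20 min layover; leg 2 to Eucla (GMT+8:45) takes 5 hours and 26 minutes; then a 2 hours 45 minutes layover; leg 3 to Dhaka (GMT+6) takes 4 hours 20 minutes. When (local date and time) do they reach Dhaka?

Convert departure to UTC: 00:53 + 2:00 = 02:53 UTC on Nov 5.
Add 13 hours and 44 minutes leg 1 → 16:37 UTC.
Add 4 hours and 20 minutes layover in Oakridge City → 20:57 UTC.
Add 5 hours and 26 minutes leg 2 → 02:23 UTC (Nov 6).
Add 2 hours and 45 minutes layover in Eucla → 05:08 UTC.
Add 4 hours and 20 minutes leg 3 → 09:28 UTC.
Dhaka is UTC+6:00, so local arrival = 09:28 + 6:00 = 15:28 on Nov 6.

15:28 on Nov 6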